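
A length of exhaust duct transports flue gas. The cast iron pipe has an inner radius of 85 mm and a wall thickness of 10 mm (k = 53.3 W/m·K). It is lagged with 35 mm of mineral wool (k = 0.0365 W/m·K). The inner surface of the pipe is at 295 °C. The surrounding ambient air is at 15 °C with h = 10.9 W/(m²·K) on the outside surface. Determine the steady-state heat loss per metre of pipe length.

q′ ≈ 189 W/m

Treating each annulus and film as a series resistance:
R_cast iron pipe wall = ln(95/85)/(2π×53.3×1) = 3.321×10^-4 K/W
R_mineral wool = ln(130/95)/(2π×0.0365×1) = 1.368 K/W
R_outer film = 1/(h_o·2πr_oL) = 1/(10.9×2π×0.13×1) = 0.1123 K/W
R_total = 1.48 K/W
Q = ΔT/R_total = 280/1.48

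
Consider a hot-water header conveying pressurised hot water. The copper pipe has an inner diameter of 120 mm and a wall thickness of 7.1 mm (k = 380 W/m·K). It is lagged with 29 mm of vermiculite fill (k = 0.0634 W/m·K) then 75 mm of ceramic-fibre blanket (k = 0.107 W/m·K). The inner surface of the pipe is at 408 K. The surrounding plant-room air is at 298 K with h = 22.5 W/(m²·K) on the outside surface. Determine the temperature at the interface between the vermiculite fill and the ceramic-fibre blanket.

T ≈ 353 K

Radial resistances (cylindrical: R_cond = ln(r_o/r_i)/(2πkL), R_conv = 1/(h·2πrL)):
R_copper pipe wall = ln(67.1/60)/(2π×380×1) = 4.684×10^-5 K/W
R_vermiculite fill = ln(96.1/67.1)/(2π×0.0634×1) = 0.9017 K/W
R_ceramic-fibre blanket = ln(171.1/96.1)/(2π×0.107×1) = 0.858 K/W
R_outer film = 1/(h_o·2πr_oL) = 1/(22.5×2π×0.1711×1) = 0.04134 K/W
R_total = 1.801 K/W
Q = ΔT/R_total = 110/1.801
Q = 61.1 W/m
T_interface = T_inner − Q·ΣR(inner→interface) = 408 − 61.1×0.9018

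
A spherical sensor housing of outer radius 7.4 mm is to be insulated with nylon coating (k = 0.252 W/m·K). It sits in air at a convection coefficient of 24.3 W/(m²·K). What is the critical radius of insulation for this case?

r_cr ≈ 20.7 mm

For a sphere r_cr = 2k/h = 2×0.252/24.3
r_cr = 20.7 mm; since the bare radius (7.4 mm) is below r_cr, adding a thin layer of insulation will *increase* heat loss.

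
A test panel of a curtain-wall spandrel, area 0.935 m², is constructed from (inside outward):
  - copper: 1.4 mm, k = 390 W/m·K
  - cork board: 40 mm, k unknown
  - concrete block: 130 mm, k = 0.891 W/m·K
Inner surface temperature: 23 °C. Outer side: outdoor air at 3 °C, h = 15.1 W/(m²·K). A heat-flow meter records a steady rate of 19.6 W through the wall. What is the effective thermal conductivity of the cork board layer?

k ≈ 0.0539 W/(m·K)

Treating each layer as a thermal resistance in series:
R_copper = L/(kA) = 0.0014/(390×0.935) = 3.839×10^-6 K/W
R_concrete block = L/(kA) = 0.13/(0.891×0.935) = 0.156 K/W
R_outer film = 1/(h_o·A) = 1/(15.1×0.935) = 0.07083 K/W
Sum of known resistances R_other = 0.2269 K/W
Total R = ΔT/Q = 20/19.6 = 1.02 K/W
R_cork board = R_total − R_other = 0.7935 K/W
k = L/(R·A) = 0.04/(0.7935×0.935)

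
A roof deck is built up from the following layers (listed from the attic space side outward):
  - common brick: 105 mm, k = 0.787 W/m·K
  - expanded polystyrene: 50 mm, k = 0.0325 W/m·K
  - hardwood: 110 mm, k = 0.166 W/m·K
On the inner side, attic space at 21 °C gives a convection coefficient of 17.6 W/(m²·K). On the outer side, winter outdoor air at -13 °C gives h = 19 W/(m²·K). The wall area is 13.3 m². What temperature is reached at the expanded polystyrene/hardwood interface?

Model the wall as resistances in series:
R_inner film = 1/(h_i·A) = 1/(17.6×13.3) = 0.004272 K/W
R_common brick = L/(kA) = 0.105/(0.787×13.3) = 0.01003 K/W
R_expanded polystyrene = L/(kA) = 0.05/(0.0325×13.3) = 0.1157 K/W
R_hardwood = L/(kA) = 0.11/(0.166×13.3) = 0.04982 K/W
R_outer film = 1/(h_o·A) = 1/(19×13.3) = 0.003957 K/W
R_total = 0.1838 K/W;  Q = ΔT/R_total = 34/0.1838 = 185 W
T_interface = T_inner − Q·ΣR(inner→interface) = 21 − 185×0.13

T ≈ -3.05 °C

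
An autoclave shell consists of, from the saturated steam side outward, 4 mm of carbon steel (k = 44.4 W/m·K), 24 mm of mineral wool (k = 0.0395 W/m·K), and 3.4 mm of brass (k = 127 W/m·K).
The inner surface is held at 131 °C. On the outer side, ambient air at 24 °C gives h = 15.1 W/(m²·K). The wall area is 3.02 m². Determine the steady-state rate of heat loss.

Q ≈ 479 W

Series thermal resistances:
R_carbon steel = L/(kA) = 0.004/(44.4×3.02) = 2.983×10^-5 K/W
R_mineral wool = L/(kA) = 0.024/(0.0395×3.02) = 0.2012 K/W
R_brass = L/(kA) = 0.0034/(127×3.02) = 8.865×10^-6 K/W
R_outer film = 1/(h_o·A) = 1/(15.1×3.02) = 0.02193 K/W
R_total = 0.2232 K/W
Q = ΔT / R_total = 107 / 0.2232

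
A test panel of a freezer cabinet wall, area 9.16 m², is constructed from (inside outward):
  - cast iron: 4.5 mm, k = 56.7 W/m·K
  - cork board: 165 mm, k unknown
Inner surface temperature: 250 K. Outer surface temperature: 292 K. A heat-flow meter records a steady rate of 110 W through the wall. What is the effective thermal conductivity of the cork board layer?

k ≈ 0.0472 W/(m·K)

Model the wall as resistances in series:
R_cast iron = L/(kA) = 0.0045/(56.7×9.16) = 8.664×10^-6 K/W
Sum of known resistances R_other = 8.664×10^-6 K/W
Total R = ΔT/Q = 42/110 = 0.3818 K/W
R_cork board = R_total − R_other = 0.3818 K/W
k = L/(R·A) = 0.165/(0.3818×9.16)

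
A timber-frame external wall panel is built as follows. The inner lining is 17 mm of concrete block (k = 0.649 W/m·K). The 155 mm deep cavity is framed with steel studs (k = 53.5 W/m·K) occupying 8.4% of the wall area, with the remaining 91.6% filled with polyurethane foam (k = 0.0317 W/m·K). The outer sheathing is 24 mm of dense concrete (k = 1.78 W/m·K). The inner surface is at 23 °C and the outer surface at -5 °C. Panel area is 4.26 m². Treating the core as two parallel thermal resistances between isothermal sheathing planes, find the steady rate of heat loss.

Sheathing layers in series; stud and cavity paths in parallel between them.
R_inner = 0.017/(0.649×4.26) = 0.006149 K/W
R_stud  = 0.155/(53.5×0.084×4.26) = 0.008096 K/W
R_cav   = 0.155/(0.0317×0.916×4.26) = 1.253 K/W
1/R_core = 1/R_stud + 1/R_cav → R_core = 0.008044 K/W
R_outer = 0.024/(1.78×4.26) = 0.003165 K/W
R_total = 0.01736 K/W
Q = ΔT/R_total = 28/0.01736

Q ≈ 1610 W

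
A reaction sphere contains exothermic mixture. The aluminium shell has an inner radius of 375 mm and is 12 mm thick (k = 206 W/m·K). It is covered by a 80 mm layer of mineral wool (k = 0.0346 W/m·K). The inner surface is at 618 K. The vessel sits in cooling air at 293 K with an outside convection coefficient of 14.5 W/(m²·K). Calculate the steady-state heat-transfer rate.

Each spherical layer contributes R = (1/r_i − 1/r_o)/(4πk):
R_aluminium shell = (1/0.375 − 1/0.387)/(4π×206) = 3.194×10^-5 K/W
R_mineral wool = (1/0.387 − 1/0.467)/(4π×0.0346) = 1.018 K/W
R_outer film = 1/(h·4πr_o²) = 1/(14.5×4π×0.467²) = 0.02516 K/W
R_total = 1.043 K/W
Q = ΔT/R_total = 325/1.043

Q ≈ 312 W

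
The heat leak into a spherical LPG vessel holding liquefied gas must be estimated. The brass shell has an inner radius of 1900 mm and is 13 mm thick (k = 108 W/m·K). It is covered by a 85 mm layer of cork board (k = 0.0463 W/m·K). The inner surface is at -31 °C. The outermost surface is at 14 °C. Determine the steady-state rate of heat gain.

Radial (spherical) resistances in series:
R_brass shell = (1/1.9 − 1/1.913)/(4π×108) = 2.635×10^-6 K/W
R_cork board = (1/1.913 − 1/1.998)/(4π×0.0463) = 0.03822 K/W
R_total = 0.03823 K/W
Q = ΔT/R_total = 45/0.03823

Q ≈ 1180 W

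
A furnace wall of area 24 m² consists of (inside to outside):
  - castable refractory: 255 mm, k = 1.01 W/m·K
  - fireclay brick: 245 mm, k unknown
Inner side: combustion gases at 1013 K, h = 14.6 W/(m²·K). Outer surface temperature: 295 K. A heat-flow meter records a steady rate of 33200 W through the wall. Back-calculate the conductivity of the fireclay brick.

Model the wall as resistances in series:
R_inner film = 1/(h_i·A) = 1/(14.6×24) = 0.002854 K/W
R_castable refractory = L/(kA) = 0.255/(1.01×24) = 0.01052 K/W
Sum of known resistances R_other = 0.01337 K/W
Total R = ΔT/Q = 718/33200 = 0.02163 K/W
R_fireclay brick = R_total − R_other = 0.008253 K/W
k = L/(R·A) = 0.245/(0.008253×24)

k ≈ 1.24 W/(m·K)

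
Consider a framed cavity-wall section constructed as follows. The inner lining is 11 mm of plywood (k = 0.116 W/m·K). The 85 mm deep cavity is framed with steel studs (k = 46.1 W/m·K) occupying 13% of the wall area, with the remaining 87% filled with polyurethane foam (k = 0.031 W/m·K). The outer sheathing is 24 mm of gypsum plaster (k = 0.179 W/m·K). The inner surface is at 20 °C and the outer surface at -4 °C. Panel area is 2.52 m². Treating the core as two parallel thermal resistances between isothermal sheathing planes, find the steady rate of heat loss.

Sheathing layers in series; stud and cavity paths in parallel between them.
R_inner = 0.011/(0.116×2.52) = 0.03763 K/W
R_stud  = 0.085/(46.1×0.13×2.52) = 0.005628 K/W
R_cav   = 0.085/(0.031×0.87×2.52) = 1.251 K/W
1/R_core = 1/R_stud + 1/R_cav → R_core = 0.005603 K/W
R_outer = 0.024/(0.179×2.52) = 0.05321 K/W
R_total = 0.09644 K/W
Q = ΔT/R_total = 24/0.09644

Q ≈ 249 W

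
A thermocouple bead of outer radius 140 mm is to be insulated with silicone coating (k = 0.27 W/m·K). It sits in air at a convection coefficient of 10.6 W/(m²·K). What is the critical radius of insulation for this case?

For a sphere r_cr = 2k/h = 2×0.27/10.6
r_cr = 50.9 mm; since the bare radius (140 mm) is above r_cr, any added insulation will reduce heat loss.

r_cr ≈ 50.9 mm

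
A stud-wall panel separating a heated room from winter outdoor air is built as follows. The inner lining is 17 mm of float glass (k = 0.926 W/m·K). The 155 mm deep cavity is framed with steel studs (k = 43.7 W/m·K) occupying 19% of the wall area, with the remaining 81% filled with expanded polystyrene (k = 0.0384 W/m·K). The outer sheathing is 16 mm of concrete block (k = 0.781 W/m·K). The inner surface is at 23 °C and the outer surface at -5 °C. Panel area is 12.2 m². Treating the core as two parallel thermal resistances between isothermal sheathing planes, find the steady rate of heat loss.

Q ≈ 5950 W

Sheathing layers in series; stud and cavity paths in parallel between them.
R_inner = 0.017/(0.926×12.2) = 0.001505 K/W
R_stud  = 0.155/(43.7×0.19×12.2) = 0.00153 K/W
R_cav   = 0.155/(0.0384×0.81×12.2) = 0.4085 K/W
1/R_core = 1/R_stud + 1/R_cav → R_core = 0.001524 K/W
R_outer = 0.016/(0.781×12.2) = 0.001679 K/W
R_total = 0.004708 K/W
Q = ΔT/R_total = 28/0.004708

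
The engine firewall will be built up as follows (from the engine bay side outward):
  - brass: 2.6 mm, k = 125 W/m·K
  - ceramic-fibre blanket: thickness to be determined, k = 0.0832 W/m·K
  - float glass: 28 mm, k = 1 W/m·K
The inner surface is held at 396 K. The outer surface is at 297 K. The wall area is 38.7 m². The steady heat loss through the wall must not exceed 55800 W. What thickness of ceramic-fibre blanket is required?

Model the wall as resistances in series:
R_brass = L/(kA) = 0.0026/(125×38.7) = 5.375×10^-7 K/W
R_float glass = L/(kA) = 0.028/(1×38.7) = 7.235×10^-4 K/W
Sum of the known resistances R_other = 7.241×10^-4 K/W
Required total resistance R_tot = ΔT/Q_allow = 99/55800 = 0.001774 K/W
R_ceramic-fibre blanket = R_tot − R_other = 0.00105 K/W
L = R·k·A = 0.00105×0.0832×38.7

L ≈ 3.38 mm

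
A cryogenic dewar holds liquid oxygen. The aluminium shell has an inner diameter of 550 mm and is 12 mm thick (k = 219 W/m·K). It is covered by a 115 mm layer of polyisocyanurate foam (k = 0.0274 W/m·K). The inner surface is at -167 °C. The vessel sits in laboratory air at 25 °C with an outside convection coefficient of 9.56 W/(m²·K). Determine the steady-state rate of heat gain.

Q ≈ 65.2 W

For a spherical shell R = (1/r₁ − 1/r₂)/(4πk); film R = 1/(h·4πr²). In series:
R_aluminium shell = (1/0.275 − 1/0.287)/(4π×219) = 5.525×10^-5 K/W
R_polyisocyanurate foam = (1/0.287 − 1/0.402)/(4π×0.0274) = 2.895 K/W
R_outer film = 1/(h·4πr_o²) = 1/(9.56×4π×0.402²) = 0.05151 K/W
R_total = 2.946 K/W
Q = ΔT/R_total = 192/2.946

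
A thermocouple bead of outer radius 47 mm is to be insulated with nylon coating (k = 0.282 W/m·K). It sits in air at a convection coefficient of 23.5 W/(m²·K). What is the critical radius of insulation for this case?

For a sphere r_cr = 2k/h = 2×0.282/23.5
r_cr = 24 mm; since the bare radius (47 mm) is above r_cr, any added insulation will reduce heat loss.

r_cr ≈ 24 mm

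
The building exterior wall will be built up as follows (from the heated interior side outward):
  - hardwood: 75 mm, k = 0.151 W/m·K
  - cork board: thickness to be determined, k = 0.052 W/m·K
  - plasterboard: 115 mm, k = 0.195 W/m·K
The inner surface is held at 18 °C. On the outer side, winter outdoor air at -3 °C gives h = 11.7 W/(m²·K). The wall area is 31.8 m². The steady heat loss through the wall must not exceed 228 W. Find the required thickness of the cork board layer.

L ≈ 91.4 mm

Thermal resistances in series:
R_hardwood = L/(kA) = 0.075/(0.151×31.8) = 0.01562 K/W
R_plasterboard = L/(kA) = 0.115/(0.195×31.8) = 0.01855 K/W
R_outer film = 1/(h_o·A) = 1/(11.7×31.8) = 0.002688 K/W
Sum of the known resistances R_other = 0.03685 K/W
Required total resistance R_tot = ΔT/Q_allow = 21/228 = 0.09211 K/W
R_cork board = R_tot − R_other = 0.05525 K/W
L = R·k·A = 0.05525×0.052×31.8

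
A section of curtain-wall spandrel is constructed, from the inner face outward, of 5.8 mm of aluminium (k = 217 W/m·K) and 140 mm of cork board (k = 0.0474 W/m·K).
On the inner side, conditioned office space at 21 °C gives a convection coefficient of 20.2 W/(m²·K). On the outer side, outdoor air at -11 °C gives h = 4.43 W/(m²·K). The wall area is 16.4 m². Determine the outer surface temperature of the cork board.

Series thermal resistances:
R_inner film = 1/(h_i·A) = 1/(20.2×16.4) = 0.003019 K/W
R_aluminium = L/(kA) = 0.0058/(217×16.4) = 1.63×10^-6 K/W
R_cork board = L/(kA) = 0.14/(0.0474×16.4) = 0.1801 K/W
R_outer film = 1/(h_o·A) = 1/(4.43×16.4) = 0.01376 K/W
R_total = 0.1969 K/W;  Q = ΔT/R_total = 32/0.1969 = 162.5 W
T_interface = T_inner − Q·ΣR(inner→interface) = 21 − 163×0.1831

T ≈ -8.76 °C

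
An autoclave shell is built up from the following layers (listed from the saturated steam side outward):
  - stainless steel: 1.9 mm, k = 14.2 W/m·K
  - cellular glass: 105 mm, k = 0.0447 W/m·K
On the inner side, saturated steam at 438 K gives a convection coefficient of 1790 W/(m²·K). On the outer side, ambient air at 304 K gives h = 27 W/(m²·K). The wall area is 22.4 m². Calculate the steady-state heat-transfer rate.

Q ≈ 1260 W

Using the resistance-network approach (series):
R_inner film = 1/(h_i·A) = 1/(1790×22.4) = 2.494×10^-5 K/W
R_stainless steel = L/(kA) = 0.0019/(14.2×22.4) = 5.973×10^-6 K/W
R_cellular glass = L/(kA) = 0.105/(0.0447×22.4) = 0.1049 K/W
R_outer film = 1/(h_o·A) = 1/(27×22.4) = 0.001653 K/W
R_total = 0.1066 K/W
Q = ΔT / R_total = 134 / 0.1066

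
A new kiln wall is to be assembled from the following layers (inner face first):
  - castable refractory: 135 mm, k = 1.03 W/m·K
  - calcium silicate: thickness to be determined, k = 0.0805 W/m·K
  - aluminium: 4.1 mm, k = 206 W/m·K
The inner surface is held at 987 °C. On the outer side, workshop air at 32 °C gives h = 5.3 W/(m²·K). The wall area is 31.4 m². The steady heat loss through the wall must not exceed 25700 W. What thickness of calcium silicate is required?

Using the resistance-network approach (series):
R_castable refractory = L/(kA) = 0.135/(1.03×31.4) = 0.004174 K/W
R_aluminium = L/(kA) = 0.0041/(206×31.4) = 6.339×10^-7 K/W
R_outer film = 1/(h_o·A) = 1/(5.3×31.4) = 0.006009 K/W
Sum of the known resistances R_other = 0.01018 K/W
Required total resistance R_tot = ΔT/Q_allow = 955/25700 = 0.03716 K/W
R_calcium silicate = R_tot − R_other = 0.02698 K/W
L = R·k·A = 0.02698×0.0805×31.4

L ≈ 68.2 mm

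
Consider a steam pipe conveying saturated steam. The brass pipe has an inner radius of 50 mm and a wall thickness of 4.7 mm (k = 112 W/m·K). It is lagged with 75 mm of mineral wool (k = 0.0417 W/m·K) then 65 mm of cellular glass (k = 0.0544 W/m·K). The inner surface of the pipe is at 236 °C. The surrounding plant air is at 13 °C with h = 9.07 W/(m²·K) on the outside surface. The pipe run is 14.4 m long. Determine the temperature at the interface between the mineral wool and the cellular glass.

Treating each annulus and film as a series resistance:
R_brass pipe wall = ln(54.7/50)/(2π×112×14.4) = 8.866×10^-6 K/W
R_mineral wool = ln(129.7/54.7)/(2π×0.0417×14.4) = 0.2288 K/W
R_cellular glass = ln(194.7/129.7)/(2π×0.0544×14.4) = 0.08253 K/W
R_outer film = 1/(h_o·2πr_oL) = 1/(9.07×2π×0.1947×14.4) = 0.006259 K/W
R_total = 0.3176 K/W
Q = ΔT/R_total = 223/0.3176
Q = 702 W
T_interface = T_inner − Q·ΣR(inner→interface) = 236 − 702×0.2288

T ≈ 75.3 °C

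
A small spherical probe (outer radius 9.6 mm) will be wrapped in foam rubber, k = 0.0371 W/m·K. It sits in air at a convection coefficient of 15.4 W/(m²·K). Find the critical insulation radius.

For a sphere r_cr = 2k/h = 2×0.0371/15.4
r_cr = 4.82 mm; since the bare radius (9.6 mm) is above r_cr, any added insulation will reduce heat loss.

r_cr ≈ 4.82 mm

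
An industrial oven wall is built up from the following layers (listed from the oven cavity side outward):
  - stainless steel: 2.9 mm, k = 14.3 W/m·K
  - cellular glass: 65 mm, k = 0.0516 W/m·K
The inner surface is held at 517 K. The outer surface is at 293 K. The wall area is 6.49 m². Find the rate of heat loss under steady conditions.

Q ≈ 1150 W

Model the wall as resistances in series:
R_stainless steel = L/(kA) = 0.0029/(14.3×6.49) = 3.125×10^-5 K/W
R_cellular glass = L/(kA) = 0.065/(0.0516×6.49) = 0.1941 K/W
R_total = 0.1941 K/W
Q = ΔT / R_total = 224 / 0.1941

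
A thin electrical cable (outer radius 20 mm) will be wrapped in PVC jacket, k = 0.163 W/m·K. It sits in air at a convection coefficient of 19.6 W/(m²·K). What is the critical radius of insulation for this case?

r_cr ≈ 8.32 mm

For a cylinder r_cr = k/h = 0.163/19.6
r_cr = 8.32 mm; since the bare radius (20 mm) is above r_cr, any added insulation will reduce heat loss.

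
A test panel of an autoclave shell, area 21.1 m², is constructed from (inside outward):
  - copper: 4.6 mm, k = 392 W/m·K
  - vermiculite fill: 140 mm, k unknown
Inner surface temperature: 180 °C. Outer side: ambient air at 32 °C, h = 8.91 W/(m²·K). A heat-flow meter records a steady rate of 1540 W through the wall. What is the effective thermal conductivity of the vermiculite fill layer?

k ≈ 0.0731 W/(m·K)

Model the wall as resistances in series:
R_copper = L/(kA) = 0.0046/(392×21.1) = 5.561×10^-7 K/W
R_outer film = 1/(h_o·A) = 1/(8.91×21.1) = 0.005319 K/W
Sum of known resistances R_other = 0.00532 K/W
Total R = ΔT/Q = 148/1540 = 0.0961 K/W
R_vermiculite fill = R_total − R_other = 0.09078 K/W
k = L/(R·A) = 0.14/(0.09078×21.1)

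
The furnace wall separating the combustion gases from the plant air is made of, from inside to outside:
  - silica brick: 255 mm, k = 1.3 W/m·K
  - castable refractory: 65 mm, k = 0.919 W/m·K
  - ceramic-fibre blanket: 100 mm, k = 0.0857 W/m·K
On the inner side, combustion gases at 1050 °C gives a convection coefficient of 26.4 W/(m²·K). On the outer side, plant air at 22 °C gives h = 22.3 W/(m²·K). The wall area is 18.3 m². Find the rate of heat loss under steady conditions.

Model the wall as resistances in series:
R_inner film = 1/(h_i·A) = 1/(26.4×18.3) = 0.00207 K/W
R_silica brick = L/(kA) = 0.255/(1.3×18.3) = 0.01072 K/W
R_castable refractory = L/(kA) = 0.065/(0.919×18.3) = 0.003865 K/W
R_ceramic-fibre blanket = L/(kA) = 0.1/(0.0857×18.3) = 0.06376 K/W
R_outer film = 1/(h_o·A) = 1/(22.3×18.3) = 0.00245 K/W
R_total = 0.08287 K/W
Q = ΔT / R_total = 1028 / 0.08287

Q ≈ 12400 W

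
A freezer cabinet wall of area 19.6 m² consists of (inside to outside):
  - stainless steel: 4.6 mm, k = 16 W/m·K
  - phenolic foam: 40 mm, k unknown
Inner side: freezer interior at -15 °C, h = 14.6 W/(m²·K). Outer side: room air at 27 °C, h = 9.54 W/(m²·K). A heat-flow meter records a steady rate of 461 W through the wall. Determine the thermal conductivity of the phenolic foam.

Series thermal resistances:
R_inner film = 1/(h_i·A) = 1/(14.6×19.6) = 0.003495 K/W
R_stainless steel = L/(kA) = 0.0046/(16×19.6) = 1.467×10^-5 K/W
R_outer film = 1/(h_o·A) = 1/(9.54×19.6) = 0.005348 K/W
Sum of known resistances R_other = 0.008857 K/W
Total R = ΔT/Q = 42/461 = 0.09111 K/W
R_phenolic foam = R_total − R_other = 0.08225 K/W
k = L/(R·A) = 0.04/(0.08225×19.6)

k ≈ 0.0248 W/(m·K)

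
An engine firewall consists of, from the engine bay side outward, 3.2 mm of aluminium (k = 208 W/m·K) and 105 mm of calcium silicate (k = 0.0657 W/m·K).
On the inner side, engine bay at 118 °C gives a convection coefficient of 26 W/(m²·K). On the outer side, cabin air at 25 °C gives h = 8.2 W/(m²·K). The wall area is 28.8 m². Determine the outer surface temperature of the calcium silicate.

Treating each layer as a thermal resistance in series:
R_inner film = 1/(h_i·A) = 1/(26×28.8) = 0.001335 K/W
R_aluminium = L/(kA) = 0.0032/(208×28.8) = 5.342×10^-7 K/W
R_calcium silicate = L/(kA) = 0.105/(0.0657×28.8) = 0.05549 K/W
R_outer film = 1/(h_o·A) = 1/(8.2×28.8) = 0.004234 K/W
R_total = 0.06106 K/W;  Q = ΔT/R_total = 93/0.06106 = 1523 W
T_interface = T_inner − Q·ΣR(inner→interface) = 118 − 1520×0.05683

T ≈ 31.4 °C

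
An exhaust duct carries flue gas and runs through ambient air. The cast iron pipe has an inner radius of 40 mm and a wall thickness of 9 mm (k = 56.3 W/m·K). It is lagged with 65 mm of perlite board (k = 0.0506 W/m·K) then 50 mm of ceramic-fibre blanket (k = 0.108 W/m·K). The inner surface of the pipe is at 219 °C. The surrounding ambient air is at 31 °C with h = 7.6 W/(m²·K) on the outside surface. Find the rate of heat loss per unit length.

q′ ≈ 56.6 W/m

Per-layer cylindrical resistances, series-summed:
R_cast iron pipe wall = ln(49/40)/(2π×56.3×1) = 5.737×10^-4 K/W
R_perlite board = ln(114/49)/(2π×0.0506×1) = 2.656 K/W
R_ceramic-fibre blanket = ln(164/114)/(2π×0.108×1) = 0.5359 K/W
R_outer film = 1/(h_o·2πr_oL) = 1/(7.6×2π×0.164×1) = 0.1277 K/W
R_total = 3.32 K/W
Q = ΔT/R_total = 188/3.32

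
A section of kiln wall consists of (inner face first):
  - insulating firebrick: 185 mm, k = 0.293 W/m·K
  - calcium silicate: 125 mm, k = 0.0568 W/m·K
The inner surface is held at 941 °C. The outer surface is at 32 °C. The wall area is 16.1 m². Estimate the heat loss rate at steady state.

Using the resistance-network approach (series):
R_insulating firebrick = L/(kA) = 0.185/(0.293×16.1) = 0.03922 K/W
R_calcium silicate = L/(kA) = 0.125/(0.0568×16.1) = 0.1367 K/W
R_total = 0.1759 K/W
Q = ΔT / R_total = 909 / 0.1759

Q ≈ 5170 W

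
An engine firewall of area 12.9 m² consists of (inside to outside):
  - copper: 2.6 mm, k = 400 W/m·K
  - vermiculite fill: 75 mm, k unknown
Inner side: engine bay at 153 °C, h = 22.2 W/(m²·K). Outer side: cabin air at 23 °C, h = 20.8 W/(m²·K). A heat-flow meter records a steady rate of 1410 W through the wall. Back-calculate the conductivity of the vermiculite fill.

Thermal resistances in series:
R_inner film = 1/(h_i·A) = 1/(22.2×12.9) = 0.003492 K/W
R_copper = L/(kA) = 0.0026/(400×12.9) = 5.039×10^-7 K/W
R_outer film = 1/(h_o·A) = 1/(20.8×12.9) = 0.003727 K/W
Sum of known resistances R_other = 0.007219 K/W
Total R = ΔT/Q = 130/1410 = 0.0922 K/W
R_vermiculite fill = R_total − R_other = 0.08498 K/W
k = L/(R·A) = 0.075/(0.08498×12.9)

k ≈ 0.0684 W/(m·K)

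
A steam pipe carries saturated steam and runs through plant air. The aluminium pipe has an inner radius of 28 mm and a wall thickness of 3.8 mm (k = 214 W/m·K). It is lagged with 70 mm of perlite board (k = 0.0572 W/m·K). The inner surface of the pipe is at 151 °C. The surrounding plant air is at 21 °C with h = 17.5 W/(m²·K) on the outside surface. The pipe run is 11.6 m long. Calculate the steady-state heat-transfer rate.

Q ≈ 453 W

Treating each annulus and film as a series resistance:
R_aluminium pipe wall = ln(31.8/28)/(2π×214×11.6) = 8.159×10^-6 K/W
R_perlite board = ln(101.8/31.8)/(2π×0.0572×11.6) = 0.2791 K/W
R_outer film = 1/(h_o·2πr_oL) = 1/(17.5×2π×0.1018×11.6) = 0.007702 K/W
R_total = 0.2868 K/W
Q = ΔT/R_total = 130/0.2868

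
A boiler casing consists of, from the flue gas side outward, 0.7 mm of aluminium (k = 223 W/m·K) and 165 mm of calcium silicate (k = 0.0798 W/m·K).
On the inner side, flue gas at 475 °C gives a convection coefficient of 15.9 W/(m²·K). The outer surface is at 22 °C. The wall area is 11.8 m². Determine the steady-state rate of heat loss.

Q ≈ 2510 W

Series thermal resistances:
R_inner film = 1/(h_i·A) = 1/(15.9×11.8) = 0.00533 K/W
R_aluminium = L/(kA) = 0.0007/(223×11.8) = 2.66×10^-7 K/W
R_calcium silicate = L/(kA) = 0.165/(0.0798×11.8) = 0.1752 K/W
R_total = 0.1806 K/W
Q = ΔT / R_total = 453 / 0.1806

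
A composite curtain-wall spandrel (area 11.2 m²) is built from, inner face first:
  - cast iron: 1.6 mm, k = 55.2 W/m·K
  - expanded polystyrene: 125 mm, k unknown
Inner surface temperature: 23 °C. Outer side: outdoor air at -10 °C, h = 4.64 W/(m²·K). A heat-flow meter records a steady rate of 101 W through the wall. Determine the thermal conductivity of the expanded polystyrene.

Treating each layer as a thermal resistance in series:
R_cast iron = L/(kA) = 0.0016/(55.2×11.2) = 2.588×10^-6 K/W
R_outer film = 1/(h_o·A) = 1/(4.64×11.2) = 0.01924 K/W
Sum of known resistances R_other = 0.01925 K/W
Total R = ΔT/Q = 33/101 = 0.3267 K/W
R_expanded polystyrene = R_total − R_other = 0.3075 K/W
k = L/(R·A) = 0.125/(0.3075×11.2)

k ≈ 0.0363 W/(m·K)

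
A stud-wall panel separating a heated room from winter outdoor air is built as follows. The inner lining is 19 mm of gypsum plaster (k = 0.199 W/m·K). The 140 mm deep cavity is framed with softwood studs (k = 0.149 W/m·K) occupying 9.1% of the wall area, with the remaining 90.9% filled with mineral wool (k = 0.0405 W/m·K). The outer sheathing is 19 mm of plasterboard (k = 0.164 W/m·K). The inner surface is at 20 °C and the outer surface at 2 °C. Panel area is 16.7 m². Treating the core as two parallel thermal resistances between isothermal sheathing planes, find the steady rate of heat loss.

Sheathing layers in series; stud and cavity paths in parallel between them.
R_inner = 0.019/(0.199×16.7) = 0.005717 K/W
R_stud  = 0.14/(0.149×0.091×16.7) = 0.6183 K/W
R_cav   = 0.14/(0.0405×0.909×16.7) = 0.2277 K/W
1/R_core = 1/R_stud + 1/R_cav → R_core = 0.1664 K/W
R_outer = 0.019/(0.164×16.7) = 0.006937 K/W
R_total = 0.1791 K/W
Q = ΔT/R_total = 18/0.1791

Q ≈ 101 W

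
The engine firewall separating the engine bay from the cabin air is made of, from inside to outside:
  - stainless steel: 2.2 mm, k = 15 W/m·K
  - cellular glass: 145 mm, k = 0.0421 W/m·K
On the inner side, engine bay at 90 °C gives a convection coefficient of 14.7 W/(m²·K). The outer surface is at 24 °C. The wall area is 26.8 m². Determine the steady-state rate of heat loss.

Q ≈ 504 W

Model the wall as resistances in series:
R_inner film = 1/(h_i·A) = 1/(14.7×26.8) = 0.002538 K/W
R_stainless steel = L/(kA) = 0.0022/(15×26.8) = 5.473×10^-6 K/W
R_cellular glass = L/(kA) = 0.145/(0.0421×26.8) = 0.1285 K/W
R_total = 0.1311 K/W
Q = ΔT / R_total = 66 / 0.1311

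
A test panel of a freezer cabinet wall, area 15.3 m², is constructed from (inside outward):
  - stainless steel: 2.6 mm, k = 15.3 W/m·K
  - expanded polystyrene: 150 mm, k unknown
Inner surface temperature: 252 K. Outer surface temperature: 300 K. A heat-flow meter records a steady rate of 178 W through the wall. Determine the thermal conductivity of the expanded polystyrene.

k ≈ 0.0364 W/(m·K)

Treating each layer as a thermal resistance in series:
R_stainless steel = L/(kA) = 0.0026/(15.3×15.3) = 1.111×10^-5 K/W
Sum of known resistances R_other = 1.111×10^-5 K/W
Total R = ΔT/Q = 48/178 = 0.2697 K/W
R_expanded polystyrene = R_total − R_other = 0.2697 K/W
k = L/(R·A) = 0.15/(0.2697×15.3)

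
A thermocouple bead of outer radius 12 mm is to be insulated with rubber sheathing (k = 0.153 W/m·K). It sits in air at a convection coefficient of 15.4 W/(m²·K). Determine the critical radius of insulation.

r_cr ≈ 19.9 mm

For a sphere r_cr = 2k/h = 2×0.153/15.4
r_cr = 19.9 mm; since the bare radius (12 mm) is below r_cr, adding a thin layer of insulation will *increase* heat loss.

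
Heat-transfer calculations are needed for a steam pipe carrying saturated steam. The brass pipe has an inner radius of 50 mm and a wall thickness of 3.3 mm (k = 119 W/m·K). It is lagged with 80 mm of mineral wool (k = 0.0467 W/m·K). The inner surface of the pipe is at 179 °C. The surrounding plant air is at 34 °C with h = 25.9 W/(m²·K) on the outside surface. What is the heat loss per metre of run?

Radial resistances (cylindrical: R_cond = ln(r_o/r_i)/(2πkL), R_conv = 1/(h·2πrL)):
R_brass pipe wall = ln(53.3/50)/(2π×119×1) = 8.548×10^-5 K/W
R_mineral wool = ln(133.3/53.3)/(2π×0.0467×1) = 3.124 K/W
R_outer film = 1/(h_o·2πr_oL) = 1/(25.9×2π×0.1333×1) = 0.0461 K/W
R_total = 3.17 K/W
Q = ΔT/R_total = 145/3.17

q′ ≈ 45.7 W/m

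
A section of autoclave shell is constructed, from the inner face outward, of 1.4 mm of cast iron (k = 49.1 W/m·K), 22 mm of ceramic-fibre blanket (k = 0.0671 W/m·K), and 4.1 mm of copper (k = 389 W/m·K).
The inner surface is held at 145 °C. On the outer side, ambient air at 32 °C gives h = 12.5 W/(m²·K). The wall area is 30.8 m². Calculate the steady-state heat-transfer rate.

Q ≈ 8530 W

Thermal resistances in series:
R_cast iron = L/(kA) = 0.0014/(49.1×30.8) = 9.258×10^-7 K/W
R_ceramic-fibre blanket = L/(kA) = 0.022/(0.0671×30.8) = 0.01065 K/W
R_copper = L/(kA) = 0.0041/(389×30.8) = 3.422×10^-7 K/W
R_outer film = 1/(h_o·A) = 1/(12.5×30.8) = 0.002597 K/W
R_total = 0.01324 K/W
Q = ΔT / R_total = 113 / 0.01324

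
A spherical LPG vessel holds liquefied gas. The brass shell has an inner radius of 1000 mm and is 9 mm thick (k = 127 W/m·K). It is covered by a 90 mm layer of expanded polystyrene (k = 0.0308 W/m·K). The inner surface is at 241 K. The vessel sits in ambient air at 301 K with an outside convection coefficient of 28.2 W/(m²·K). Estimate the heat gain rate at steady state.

Q ≈ 283 W

Each spherical layer contributes R = (1/r_i − 1/r_o)/(4πk):
R_brass shell = (1/1 − 1/1.009)/(4π×127) = 5.589×10^-6 K/W
R_expanded polystyrene = (1/1.009 − 1/1.099)/(4π×0.0308) = 0.2097 K/W
R_outer film = 1/(h·4πr_o²) = 1/(28.2×4π×1.099²) = 0.002336 K/W
R_total = 0.212 K/W
Q = ΔT/R_total = 60/0.212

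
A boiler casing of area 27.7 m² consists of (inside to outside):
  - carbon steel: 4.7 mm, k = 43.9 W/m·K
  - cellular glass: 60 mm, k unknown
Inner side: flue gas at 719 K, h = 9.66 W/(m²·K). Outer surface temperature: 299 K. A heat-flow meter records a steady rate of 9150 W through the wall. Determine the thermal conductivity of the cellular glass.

k ≈ 0.0514 W/(m·K)

Series thermal resistances:
R_inner film = 1/(h_i·A) = 1/(9.66×27.7) = 0.003737 K/W
R_carbon steel = L/(kA) = 0.0047/(43.9×27.7) = 3.865×10^-6 K/W
Sum of known resistances R_other = 0.003741 K/W
Total R = ΔT/Q = 420/9150 = 0.0459 K/W
R_cellular glass = R_total − R_other = 0.04216 K/W
k = L/(R·A) = 0.06/(0.04216×27.7)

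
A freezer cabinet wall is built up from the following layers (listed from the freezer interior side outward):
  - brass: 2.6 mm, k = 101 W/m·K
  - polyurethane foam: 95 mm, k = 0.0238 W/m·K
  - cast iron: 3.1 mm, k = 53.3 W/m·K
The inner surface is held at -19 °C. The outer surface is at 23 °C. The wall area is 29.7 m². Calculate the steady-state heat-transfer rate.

Using the resistance-network approach (series):
R_brass = L/(kA) = 0.0026/(101×29.7) = 8.668×10^-7 K/W
R_polyurethane foam = L/(kA) = 0.095/(0.0238×29.7) = 0.1344 K/W
R_cast iron = L/(kA) = 0.0031/(53.3×29.7) = 1.958×10^-6 K/W
R_total = 0.1344 K/W
Q = ΔT / R_total = 42 / 0.1344

Q ≈ 312 W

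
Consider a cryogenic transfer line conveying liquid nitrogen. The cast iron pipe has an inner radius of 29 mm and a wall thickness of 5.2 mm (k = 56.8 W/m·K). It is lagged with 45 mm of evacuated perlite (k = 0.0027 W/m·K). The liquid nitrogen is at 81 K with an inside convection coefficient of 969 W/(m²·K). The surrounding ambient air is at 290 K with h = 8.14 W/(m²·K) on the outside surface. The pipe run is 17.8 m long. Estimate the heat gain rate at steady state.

Cylindrical conduction, so R = ln(r₂/r₁)/(2πkL) per layer, in series:
R_inner film = 1/(h_i·2πr₁L) = 1/(969×2π×0.029×17.8) = 3.182×10^-4 K/W
R_cast iron pipe wall = ln(34.2/29)/(2π×56.8×17.8) = 2.596×10^-5 K/W
R_evacuated perlite = ln(79.2/34.2)/(2π×0.0027×17.8) = 2.781 K/W
R_outer film = 1/(h_o·2πr_oL) = 1/(8.14×2π×0.0792×17.8) = 0.01387 K/W
R_total = 2.795 K/W
Q = ΔT/R_total = 209/2.795

Q ≈ 74.8 W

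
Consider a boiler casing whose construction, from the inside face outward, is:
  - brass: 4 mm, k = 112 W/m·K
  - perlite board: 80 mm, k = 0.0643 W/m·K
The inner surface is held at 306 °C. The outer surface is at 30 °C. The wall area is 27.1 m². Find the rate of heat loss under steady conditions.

Model the wall as resistances in series:
R_brass = L/(kA) = 0.004/(112×27.1) = 1.318×10^-6 K/W
R_perlite board = L/(kA) = 0.08/(0.0643×27.1) = 0.04591 K/W
R_total = 0.04591 K/W
Q = ΔT / R_total = 276 / 0.04591

Q ≈ 6010 W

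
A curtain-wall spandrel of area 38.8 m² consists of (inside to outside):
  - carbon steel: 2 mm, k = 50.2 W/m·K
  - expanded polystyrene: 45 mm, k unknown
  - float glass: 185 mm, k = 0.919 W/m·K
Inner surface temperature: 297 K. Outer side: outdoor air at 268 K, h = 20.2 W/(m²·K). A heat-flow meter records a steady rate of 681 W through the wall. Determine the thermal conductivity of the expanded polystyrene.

Model the wall as resistances in series:
R_carbon steel = L/(kA) = 0.002/(50.2×38.8) = 1.027×10^-6 K/W
R_float glass = L/(kA) = 0.185/(0.919×38.8) = 0.005188 K/W
R_outer film = 1/(h_o·A) = 1/(20.2×38.8) = 0.001276 K/W
Sum of known resistances R_other = 0.006465 K/W
Total R = ΔT/Q = 29/681 = 0.04258 K/W
R_expanded polystyrene = R_total − R_other = 0.03612 K/W
k = L/(R·A) = 0.045/(0.03612×38.8)

k ≈ 0.0321 W/(m·K)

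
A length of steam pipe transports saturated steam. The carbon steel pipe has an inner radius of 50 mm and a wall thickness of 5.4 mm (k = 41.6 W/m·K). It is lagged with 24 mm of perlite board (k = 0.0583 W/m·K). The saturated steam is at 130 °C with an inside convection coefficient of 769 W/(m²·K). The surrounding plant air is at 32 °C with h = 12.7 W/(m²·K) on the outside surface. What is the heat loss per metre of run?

Cylindrical conduction, so R = ln(r₂/r₁)/(2πkL) per layer, in series:
R_inner film = 1/(h_i·2πr₁L) = 1/(769×2π×0.05×1) = 0.004139 K/W
R_carbon steel pipe wall = ln(55.4/50)/(2π×41.6×1) = 3.924×10^-4 K/W
R_perlite board = ln(79.4/55.4)/(2π×0.0583×1) = 0.9826 K/W
R_outer film = 1/(h_o·2πr_oL) = 1/(12.7×2π×0.0794×1) = 0.1578 K/W
R_total = 1.145 K/W
Q = ΔT/R_total = 98/1.145

q′ ≈ 85.6 W/m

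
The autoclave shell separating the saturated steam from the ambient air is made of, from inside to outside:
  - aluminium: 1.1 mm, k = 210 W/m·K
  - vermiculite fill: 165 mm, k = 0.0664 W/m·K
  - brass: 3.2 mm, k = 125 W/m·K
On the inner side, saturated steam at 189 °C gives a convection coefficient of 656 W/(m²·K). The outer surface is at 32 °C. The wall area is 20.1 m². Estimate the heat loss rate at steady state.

Q ≈ 1270 W

Thermal resistances in series:
R_inner film = 1/(h_i·A) = 1/(656×20.1) = 7.584×10^-5 K/W
R_aluminium = L/(kA) = 0.0011/(210×20.1) = 2.606×10^-7 K/W
R_vermiculite fill = L/(kA) = 0.165/(0.0664×20.1) = 0.1236 K/W
R_brass = L/(kA) = 0.0032/(125×20.1) = 1.274×10^-6 K/W
R_total = 0.1237 K/W
Q = ΔT / R_total = 157 / 0.1237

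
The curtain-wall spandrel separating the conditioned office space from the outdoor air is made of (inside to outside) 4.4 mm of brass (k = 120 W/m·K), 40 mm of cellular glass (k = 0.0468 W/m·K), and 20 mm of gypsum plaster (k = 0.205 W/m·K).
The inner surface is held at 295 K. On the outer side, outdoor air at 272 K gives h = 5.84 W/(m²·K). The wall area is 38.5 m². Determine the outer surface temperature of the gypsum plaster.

T ≈ 276 K

Thermal resistances in series:
R_brass = L/(kA) = 0.0044/(120×38.5) = 9.524×10^-7 K/W
R_cellular glass = L/(kA) = 0.04/(0.0468×38.5) = 0.0222 K/W
R_gypsum plaster = L/(kA) = 0.02/(0.205×38.5) = 0.002534 K/W
R_outer film = 1/(h_o·A) = 1/(5.84×38.5) = 0.004448 K/W
R_total = 0.02918 K/W;  Q = ΔT/R_total = 23/0.02918 = 788.1 W
T_interface = T_inner − Q·ΣR(inner→interface) = 295 − 788×0.02474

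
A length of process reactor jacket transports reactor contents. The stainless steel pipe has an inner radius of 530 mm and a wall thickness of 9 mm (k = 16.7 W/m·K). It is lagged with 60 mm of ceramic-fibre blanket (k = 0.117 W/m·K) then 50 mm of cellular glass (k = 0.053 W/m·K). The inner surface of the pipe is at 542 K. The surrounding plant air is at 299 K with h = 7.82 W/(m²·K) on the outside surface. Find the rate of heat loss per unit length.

q′ ≈ 584 W/m

Treating each annulus and film as a series resistance:
R_stainless steel pipe wall = ln(539/530)/(2π×16.7×1) = 1.605×10^-4 K/W
R_ceramic-fibre blanket = ln(599/539)/(2π×0.117×1) = 0.1436 K/W
R_cellular glass = ln(649/599)/(2π×0.053×1) = 0.2407 K/W
R_outer film = 1/(h_o·2πr_oL) = 1/(7.82×2π×0.649×1) = 0.03136 K/W
R_total = 0.4158 K/W
Q = ΔT/R_total = 243/0.4158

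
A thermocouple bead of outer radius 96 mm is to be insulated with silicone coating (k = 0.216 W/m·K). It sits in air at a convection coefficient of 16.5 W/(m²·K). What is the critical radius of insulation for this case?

r_cr ≈ 26.2 mm

For a sphere r_cr = 2k/h = 2×0.216/16.5
r_cr = 26.2 mm; since the bare radius (96 mm) is above r_cr, any added insulation will reduce heat loss.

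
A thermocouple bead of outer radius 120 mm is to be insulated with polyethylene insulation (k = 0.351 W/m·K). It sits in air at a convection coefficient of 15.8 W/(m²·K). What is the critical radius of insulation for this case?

For a sphere r_cr = 2k/h = 2×0.351/15.8
r_cr = 44.4 mm; since the bare radius (120 mm) is above r_cr, any added insulation will reduce heat loss.

r_cr ≈ 44.4 mm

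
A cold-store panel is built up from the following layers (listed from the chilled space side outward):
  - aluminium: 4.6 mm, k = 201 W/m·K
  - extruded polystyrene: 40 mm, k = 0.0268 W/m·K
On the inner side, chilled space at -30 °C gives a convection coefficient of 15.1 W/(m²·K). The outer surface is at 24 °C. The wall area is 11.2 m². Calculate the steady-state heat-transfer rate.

Q ≈ 388 W

Using the resistance-network approach (series):
R_inner film = 1/(h_i·A) = 1/(15.1×11.2) = 0.005913 K/W
R_aluminium = L/(kA) = 0.0046/(201×11.2) = 2.043×10^-6 K/W
R_extruded polystyrene = L/(kA) = 0.04/(0.0268×11.2) = 0.1333 K/W
R_total = 0.1392 K/W
Q = ΔT / R_total = 54 / 0.1392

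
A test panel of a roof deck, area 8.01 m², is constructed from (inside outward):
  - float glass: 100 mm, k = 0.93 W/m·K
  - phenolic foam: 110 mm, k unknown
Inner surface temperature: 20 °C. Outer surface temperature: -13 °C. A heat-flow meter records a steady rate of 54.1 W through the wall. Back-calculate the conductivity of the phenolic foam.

Series thermal resistances:
R_float glass = L/(kA) = 0.1/(0.93×8.01) = 0.01342 K/W
Sum of known resistances R_other = 0.01342 K/W
Total R = ΔT/Q = 33/54.1 = 0.61 K/W
R_phenolic foam = R_total − R_other = 0.5966 K/W
k = L/(R·A) = 0.11/(0.5966×8.01)

k ≈ 0.023 W/(m·K)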